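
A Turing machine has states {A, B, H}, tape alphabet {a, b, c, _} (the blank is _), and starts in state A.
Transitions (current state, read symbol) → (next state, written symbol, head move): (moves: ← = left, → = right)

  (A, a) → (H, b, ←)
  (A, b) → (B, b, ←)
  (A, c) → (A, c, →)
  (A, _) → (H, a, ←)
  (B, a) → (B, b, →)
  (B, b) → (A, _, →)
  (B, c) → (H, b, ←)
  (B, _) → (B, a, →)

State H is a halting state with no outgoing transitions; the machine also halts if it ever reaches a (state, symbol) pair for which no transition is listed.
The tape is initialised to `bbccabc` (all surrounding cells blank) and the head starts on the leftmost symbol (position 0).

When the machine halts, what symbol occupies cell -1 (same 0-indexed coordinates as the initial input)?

state=A head=0 tape=_[b]bccabc   (A,b)→(B,b,←)
state=B head=-1 tape=[_]bbccabc   (B,_)→(B,a,→)
state=B head=0 tape=a[b]bccabc   (B,b)→(A,_,→)
state=A head=1 tape=a_[b]ccabc   (A,b)→(B,b,←)
state=B head=0 tape=a[_]bccabc   (B,_)→(B,a,→)
state=B head=1 tape=aa[b]ccabc   (B,b)→(A,_,→)
state=A head=2 tape=aa_[c]cabc   (A,c)→(A,c,→)
state=A head=3 tape=aa_c[c]abc   (A,c)→(A,c,→)
state=A head=4 tape=aa_cc[a]bc   (A,a)→(H,b,←)
state=H head=3 tape=aa_c[c]bbc
Cell -1 holds a when M halts.

a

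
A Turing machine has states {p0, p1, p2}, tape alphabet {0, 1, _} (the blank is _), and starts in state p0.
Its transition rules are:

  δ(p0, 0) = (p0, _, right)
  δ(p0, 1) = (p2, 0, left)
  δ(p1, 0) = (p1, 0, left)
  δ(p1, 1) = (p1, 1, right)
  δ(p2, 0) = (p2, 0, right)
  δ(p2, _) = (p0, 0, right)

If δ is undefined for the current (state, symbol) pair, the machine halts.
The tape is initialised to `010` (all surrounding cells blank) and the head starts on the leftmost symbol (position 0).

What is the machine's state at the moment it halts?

state=p0 head=0 tape=[0]10_   (p0,0)→(p0,_,right)
state=p0 head=1 tape=_[1]0_   (p0,1)→(p2,0,left)
state=p2 head=0 tape=[_]00_   (p2,_)→(p0,0,right)
state=p0 head=1 tape=0[0]0_   (p0,0)→(p0,_,right)
state=p0 head=2 tape=0_[0]_   (p0,0)→(p0,_,right)
state=p0 head=3 tape=0__[_]
No transition is defined for (p0, _); M halts in state p0.

p0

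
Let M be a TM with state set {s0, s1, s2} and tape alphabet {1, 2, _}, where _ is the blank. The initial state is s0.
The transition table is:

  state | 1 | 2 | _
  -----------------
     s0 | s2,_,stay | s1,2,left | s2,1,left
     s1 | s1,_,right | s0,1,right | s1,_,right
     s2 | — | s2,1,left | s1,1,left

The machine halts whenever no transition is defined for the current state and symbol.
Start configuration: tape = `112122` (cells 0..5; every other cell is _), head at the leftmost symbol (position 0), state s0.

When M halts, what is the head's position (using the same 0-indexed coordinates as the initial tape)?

5

state=s0 head=0 tape=_[1]12122_   (s0,1)→(s2,_,stay)
state=s2 head=0 tape=_[_]12122_   (s2,_)→(s1,1,left)
state=s1 head=-1 tape=[_]112122_   (s1,_)→(s1,_,right)
state=s1 head=0 tape=_[1]12122_   (s1,1)→(s1,_,right)
state=s1 head=1 tape=__[1]2122_   (s1,1)→(s1,_,right)
state=s1 head=2 tape=___[2]122_   (s1,2)→(s0,1,right)
state=s0 head=3 tape=___1[1]22_   (s0,1)→(s2,_,stay)
state=s2 head=3 tape=___1[_]22_   (s2,_)→(s1,1,left)
state=s1 head=2 tape=___[1]122_   (s1,1)→(s1,_,right)
state=s1 head=3 tape=____[1]22_   (s1,1)→(s1,_,right)
state=s1 head=4 tape=_____[2]2_   (s1,2)→(s0,1,right)
state=s0 head=5 tape=_____1[2]_   (s0,2)→(s1,2,left)
state=s1 head=4 tape=_____[1]2_   (s1,1)→(s1,_,right)
state=s1 head=5 tape=______[2]_   (s1,2)→(s0,1,right)
state=s0 head=6 tape=______1[_]   (s0,_)→(s2,1,left)
state=s2 head=5 tape=______[1]1
At halt the head is at cell 5.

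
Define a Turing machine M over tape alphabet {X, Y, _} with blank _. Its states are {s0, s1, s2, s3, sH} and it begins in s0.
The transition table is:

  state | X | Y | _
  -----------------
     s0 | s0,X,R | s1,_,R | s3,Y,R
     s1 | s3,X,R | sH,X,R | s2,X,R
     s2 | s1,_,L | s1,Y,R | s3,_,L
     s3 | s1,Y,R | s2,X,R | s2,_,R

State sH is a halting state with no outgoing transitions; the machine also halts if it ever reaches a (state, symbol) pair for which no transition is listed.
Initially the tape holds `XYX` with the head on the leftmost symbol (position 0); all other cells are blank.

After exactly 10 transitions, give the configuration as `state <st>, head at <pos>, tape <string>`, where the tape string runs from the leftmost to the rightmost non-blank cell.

state=s0 head=0 tape=[X]YX__   (s0,X)→(s0,X,R)
state=s0 head=1 tape=X[Y]X__   (s0,Y)→(s1,_,R)
state=s1 head=2 tape=X_[X]__   (s1,X)→(s3,X,R)
state=s3 head=3 tape=X_X[_]_   (s3,_)→(s2,_,R)
state=s2 head=4 tape=X_X_[_]   (s2,_)→(s3,_,L)
state=s3 head=3 tape=X_X[_]_   (s3,_)→(s2,_,R)
state=s2 head=4 tape=X_X_[_]   (s2,_)→(s3,_,L)
state=s3 head=3 tape=X_X[_]_   (s3,_)→(s2,_,R)
state=s2 head=4 tape=X_X_[_]   (s2,_)→(s3,_,L)
state=s3 head=3 tape=X_X[_]_   (s3,_)→(s2,_,R)
state=s2 head=4 tape=X_X_[_]
After 10 steps: state s2, head at 4, tape X_X.

state s2, head at 4, tape X_X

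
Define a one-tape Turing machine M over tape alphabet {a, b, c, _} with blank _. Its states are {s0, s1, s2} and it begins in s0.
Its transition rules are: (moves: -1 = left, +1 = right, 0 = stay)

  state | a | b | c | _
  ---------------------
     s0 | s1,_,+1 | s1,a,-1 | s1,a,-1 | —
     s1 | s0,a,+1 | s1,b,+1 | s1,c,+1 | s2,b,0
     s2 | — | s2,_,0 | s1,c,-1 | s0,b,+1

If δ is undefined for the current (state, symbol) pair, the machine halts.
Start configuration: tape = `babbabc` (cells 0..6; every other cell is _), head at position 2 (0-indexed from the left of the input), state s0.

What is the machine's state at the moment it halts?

s0

state=s0 head=2 tape=ba[b]babc__   (s0,b)→(s1,a,-1)
state=s1 head=1 tape=b[a]ababc__   (s1,a)→(s0,a,+1)
state=s0 head=2 tape=ba[a]babc__   (s0,a)→(s1,_,+1)
state=s1 head=3 tape=ba_[b]abc__   (s1,b)→(s1,b,+1)
state=s1 head=4 tape=ba_b[a]bc__   (s1,a)→(s0,a,+1)
state=s0 head=5 tape=ba_ba[b]c__   (s0,b)→(s1,a,-1)
state=s1 head=4 tape=ba_b[a]ac__   (s1,a)→(s0,a,+1)
state=s0 head=5 tape=ba_ba[a]c__   (s0,a)→(s1,_,+1)
state=s1 head=6 tape=ba_ba_[c]__   (s1,c)→(s1,c,+1)
state=s1 head=7 tape=ba_ba_c[_]_   (s1,_)→(s2,b,0)
state=s2 head=7 tape=ba_ba_c[b]_   (s2,b)→(s2,_,0)
state=s2 head=7 tape=ba_ba_c[_]_   (s2,_)→(s0,b,+1)
state=s0 head=8 tape=ba_ba_cb[_]
No transition is defined for (s0, _); M halts in state s0.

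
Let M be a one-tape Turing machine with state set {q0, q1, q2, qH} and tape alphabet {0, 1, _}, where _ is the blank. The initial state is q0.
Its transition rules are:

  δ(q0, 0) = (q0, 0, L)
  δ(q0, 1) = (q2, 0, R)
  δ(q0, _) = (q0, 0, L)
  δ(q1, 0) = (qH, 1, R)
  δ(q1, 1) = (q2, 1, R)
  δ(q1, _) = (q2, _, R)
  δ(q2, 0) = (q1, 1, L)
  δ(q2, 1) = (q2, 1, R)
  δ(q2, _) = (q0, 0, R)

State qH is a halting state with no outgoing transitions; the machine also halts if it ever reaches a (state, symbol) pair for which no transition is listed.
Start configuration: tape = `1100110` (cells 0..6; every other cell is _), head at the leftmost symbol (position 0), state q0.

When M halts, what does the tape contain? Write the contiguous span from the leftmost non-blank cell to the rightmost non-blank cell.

011111110

q0 | [1]100110__   read 1 → write 0, move R, go to q2
q2 | 0[1]00110__   read 1 → write 1, move R, go to q2
q2 | 01[0]0110__   read 0 → write 1, move L, go to q1
q1 | 0[1]10110__   read 1 → write 1, move R, go to q2
q2 | 01[1]0110__   read 1 → write 1, move R, go to q2
q2 | 011[0]110__   read 0 → write 1, move L, go to q1
q1 | 01[1]1110__   read 1 → write 1, move R, go to q2
q2 | 011[1]110__   read 1 → write 1, move R, go to q2
q2 | 0111[1]10__   read 1 → write 1, move R, go to q2
q2 | 01111[1]0__   read 1 → write 1, move R, go to q2
q2 | 011111[0]__   read 0 → write 1, move L, go to q1
q1 | 01111[1]1__   read 1 → write 1, move R, go to q2
q2 | 011111[1]__   read 1 → write 1, move R, go to q2
q2 | 0111111[_]_   read _ → write 0, move R, go to q0
q0 | 01111110[_]   read _ → write 0, move L, go to q0
q0 | 0111111[0]0   read 0 → write 0, move L, go to q0
q0 | 011111[1]00   read 1 → write 0, move R, go to q2
q2 | 0111110[0]0   read 0 → write 1, move L, go to q1
q1 | 011111[0]10   read 0 → write 1, move R, go to qH
qH | 0111111[1]0
The non-blank tape span at halt is 011111110.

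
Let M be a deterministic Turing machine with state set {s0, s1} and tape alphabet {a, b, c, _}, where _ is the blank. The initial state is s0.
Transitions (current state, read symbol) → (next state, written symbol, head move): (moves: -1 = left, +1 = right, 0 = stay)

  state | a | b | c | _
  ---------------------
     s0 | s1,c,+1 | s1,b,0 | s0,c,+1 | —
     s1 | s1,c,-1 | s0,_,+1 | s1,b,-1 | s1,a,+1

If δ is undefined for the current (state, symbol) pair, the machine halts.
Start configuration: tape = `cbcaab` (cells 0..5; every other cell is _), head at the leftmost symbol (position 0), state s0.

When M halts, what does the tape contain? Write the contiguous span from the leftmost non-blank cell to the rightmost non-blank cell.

s0 | [c]bcaab_   read c → write c, move +1, go to s0
s0 | c[b]caab_   read b → write b, move 0, go to s1
s1 | c[b]caab_   read b → write _, move +1, go to s0
s0 | c_[c]aab_   read c → write c, move +1, go to s0
s0 | c_c[a]ab_   read a → write c, move +1, go to s1
s1 | c_cc[a]b_   read a → write c, move -1, go to s1
s1 | c_c[c]cb_   read c → write b, move -1, go to s1
s1 | c_[c]bcb_   read c → write b, move -1, go to s1
s1 | c[_]bbcb_   read _ → write a, move +1, go to s1
s1 | ca[b]bcb_   read b → write _, move +1, go to s0
s0 | ca_[b]cb_   read b → write b, move 0, go to s1
s1 | ca_[b]cb_   read b → write _, move +1, go to s0
s0 | ca__[c]b_   read c → write c, move +1, go to s0
s0 | ca__c[b]_   read b → write b, move 0, go to s1
s1 | ca__c[b]_   read b → write _, move +1, go to s0
s0 | ca__c_[_]
The non-blank tape span at halt is ca__c.

ca__c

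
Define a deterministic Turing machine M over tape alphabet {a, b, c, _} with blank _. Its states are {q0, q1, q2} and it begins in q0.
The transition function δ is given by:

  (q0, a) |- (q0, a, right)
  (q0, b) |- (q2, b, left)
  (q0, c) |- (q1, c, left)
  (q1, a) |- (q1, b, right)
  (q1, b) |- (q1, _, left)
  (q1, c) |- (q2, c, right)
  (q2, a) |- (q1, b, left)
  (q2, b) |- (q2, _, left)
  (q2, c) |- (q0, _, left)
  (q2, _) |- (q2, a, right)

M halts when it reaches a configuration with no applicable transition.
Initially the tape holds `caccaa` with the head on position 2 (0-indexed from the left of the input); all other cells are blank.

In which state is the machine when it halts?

state=q0 head=2 tape=ca[c]caa   (q0,c)→(q1,c,left)
state=q1 head=1 tape=c[a]ccaa   (q1,a)→(q1,b,right)
state=q1 head=2 tape=cb[c]caa   (q1,c)→(q2,c,right)
state=q2 head=3 tape=cbc[c]aa   (q2,c)→(q0,_,left)
state=q0 head=2 tape=cb[c]_aa   (q0,c)→(q1,c,left)
state=q1 head=1 tape=c[b]c_aa   (q1,b)→(q1,_,left)
state=q1 head=0 tape=[c]_c_aa   (q1,c)→(q2,c,right)
state=q2 head=1 tape=c[_]c_aa   (q2,_)→(q2,a,right)
state=q2 head=2 tape=ca[c]_aa   (q2,c)→(q0,_,left)
state=q0 head=1 tape=c[a]__aa   (q0,a)→(q0,a,right)
state=q0 head=2 tape=ca[_]_aa
No transition is defined for (q0, _); M halts in state q0.

q0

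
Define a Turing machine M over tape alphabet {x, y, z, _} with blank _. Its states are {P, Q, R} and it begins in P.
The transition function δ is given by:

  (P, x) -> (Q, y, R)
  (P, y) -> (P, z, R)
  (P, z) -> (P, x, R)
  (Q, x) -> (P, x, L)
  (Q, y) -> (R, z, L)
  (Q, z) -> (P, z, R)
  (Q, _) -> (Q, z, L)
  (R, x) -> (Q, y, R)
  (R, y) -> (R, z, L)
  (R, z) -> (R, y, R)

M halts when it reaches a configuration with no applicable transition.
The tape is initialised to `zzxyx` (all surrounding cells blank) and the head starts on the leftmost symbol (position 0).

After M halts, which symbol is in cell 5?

x

state=P head=0 tape=[z]zxyx__   (P,z)→(P,x,R)
state=P head=1 tape=x[z]xyx__   (P,z)→(P,x,R)
state=P head=2 tape=xx[x]yx__   (P,x)→(Q,y,R)
state=Q head=3 tape=xxy[y]x__   (Q,y)→(R,z,L)
state=R head=2 tape=xx[y]zx__   (R,y)→(R,z,L)
state=R head=1 tape=x[x]zzx__   (R,x)→(Q,y,R)
state=Q head=2 tape=xy[z]zx__   (Q,z)→(P,z,R)
state=P head=3 tape=xyz[z]x__   (P,z)→(P,x,R)
state=P head=4 tape=xyzx[x]__   (P,x)→(Q,y,R)
state=Q head=5 tape=xyzxy[_]_   (Q,_)→(Q,z,L)
state=Q head=4 tape=xyzx[y]z_   (Q,y)→(R,z,L)
state=R head=3 tape=xyz[x]zz_   (R,x)→(Q,y,R)
state=Q head=4 tape=xyzy[z]z_   (Q,z)→(P,z,R)
state=P head=5 tape=xyzyz[z]_   (P,z)→(P,x,R)
state=P head=6 tape=xyzyzx[_]
Cell 5 holds x when M halts.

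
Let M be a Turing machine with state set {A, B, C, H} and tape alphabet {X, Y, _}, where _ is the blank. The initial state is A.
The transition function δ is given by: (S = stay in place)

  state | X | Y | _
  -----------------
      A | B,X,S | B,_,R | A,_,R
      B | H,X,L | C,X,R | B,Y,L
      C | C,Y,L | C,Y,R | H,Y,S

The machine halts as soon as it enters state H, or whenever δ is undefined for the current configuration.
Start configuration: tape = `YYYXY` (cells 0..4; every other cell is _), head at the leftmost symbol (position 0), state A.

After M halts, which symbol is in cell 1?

X

A | [Y]YYXY_   read Y → write _, move R, go to B
B | _[Y]YXY_   read Y → write X, move R, go to C
C | _X[Y]XY_   read Y → write Y, move R, go to C
C | _XY[X]Y_   read X → write Y, move L, go to C
C | _X[Y]YY_   read Y → write Y, move R, go to C
C | _XY[Y]Y_   read Y → write Y, move R, go to C
C | _XYY[Y]_   read Y → write Y, move R, go to C
C | _XYYY[_]   read _ → write Y, move S, go to H
H | _XYYY[Y]
Cell 1 holds X when M halts.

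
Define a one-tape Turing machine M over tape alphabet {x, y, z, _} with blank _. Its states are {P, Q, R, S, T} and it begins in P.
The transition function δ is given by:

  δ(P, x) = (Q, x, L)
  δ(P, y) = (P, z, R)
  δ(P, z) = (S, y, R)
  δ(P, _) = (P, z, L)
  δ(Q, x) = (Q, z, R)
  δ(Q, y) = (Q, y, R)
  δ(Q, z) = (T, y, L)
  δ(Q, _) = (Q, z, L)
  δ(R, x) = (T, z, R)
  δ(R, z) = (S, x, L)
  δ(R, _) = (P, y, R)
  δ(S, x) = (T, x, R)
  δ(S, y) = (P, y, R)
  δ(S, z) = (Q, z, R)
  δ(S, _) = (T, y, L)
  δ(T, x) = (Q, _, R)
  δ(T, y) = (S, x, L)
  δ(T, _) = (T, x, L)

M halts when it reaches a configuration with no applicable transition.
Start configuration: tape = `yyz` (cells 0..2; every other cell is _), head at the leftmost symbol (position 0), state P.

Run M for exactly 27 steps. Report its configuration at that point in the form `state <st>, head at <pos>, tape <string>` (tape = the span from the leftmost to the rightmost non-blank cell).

P | [y]yz____   read y → write z, move R, go to P
P | z[y]z____   read y → write z, move R, go to P
P | zz[z]____   read z → write y, move R, go to S
S | zzy[_]___   read _ → write y, move L, go to T
T | zz[y]y___   read y → write x, move L, go to S
S | z[z]xy___   read z → write z, move R, go to Q
Q | zz[x]y___   read x → write z, move R, go to Q
Q | zzz[y]___   read y → write y, move R, go to Q
Q | zzzy[_]__   read _ → write z, move L, go to Q
Q | zzz[y]z__   read y → write y, move R, go to Q
Q | zzzy[z]__   read z → write y, move L, go to T
T | zzz[y]y__   read y → write x, move L, go to S
S | zz[z]xy__   read z → write z, move R, go to Q
Q | zzz[x]y__   read x → write z, move R, go to Q
Q | zzzz[y]__   read y → write y, move R, go to Q
Q | zzzzy[_]_   read _ → write z, move L, go to Q
Q | zzzz[y]z_   read y → write y, move R, go to Q
Q | zzzzy[z]_   read z → write y, move L, go to T
T | zzzz[y]y_   read y → write x, move L, go to S
S | zzz[z]xy_   read z → write z, move R, go to Q
Q | zzzz[x]y_   read x → write z, move R, go to Q
Q | zzzzz[y]_   read y → write y, move R, go to Q
Q | zzzzzy[_]   read _ → write z, move L, go to Q
Q | zzzzz[y]z   read y → write y, move R, go to Q
Q | zzzzzy[z]   read z → write y, move L, go to T
T | zzzzz[y]y   read y → write x, move L, go to S
S | zzzz[z]xy   read z → write z, move R, go to Q
Q | zzzzz[x]y
After 27 steps: state Q, head at 5, tape zzzzzxy.

state Q, head at 5, tape zzzzzxy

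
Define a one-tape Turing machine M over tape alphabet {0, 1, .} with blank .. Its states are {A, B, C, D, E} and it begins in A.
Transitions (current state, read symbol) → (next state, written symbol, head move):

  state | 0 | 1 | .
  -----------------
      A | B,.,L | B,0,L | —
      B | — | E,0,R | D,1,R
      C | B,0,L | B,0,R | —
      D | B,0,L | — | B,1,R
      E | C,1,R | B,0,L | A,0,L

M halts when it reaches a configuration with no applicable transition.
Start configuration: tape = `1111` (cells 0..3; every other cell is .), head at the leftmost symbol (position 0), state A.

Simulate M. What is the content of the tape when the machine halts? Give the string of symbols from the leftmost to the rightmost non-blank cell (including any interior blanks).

01000

A | .[1]111   read 1 → write 0, move L, go to B
B | [.]0111   read . → write 1, move R, go to D
D | 1[0]111   read 0 → write 0, move L, go to B
B | [1]0111   read 1 → write 0, move R, go to E
E | 0[0]111   read 0 → write 1, move R, go to C
C | 01[1]11   read 1 → write 0, move R, go to B
B | 010[1]1   read 1 → write 0, move R, go to E
E | 0100[1]   read 1 → write 0, move L, go to B
B | 010[0]0
The non-blank tape span at halt is 01000.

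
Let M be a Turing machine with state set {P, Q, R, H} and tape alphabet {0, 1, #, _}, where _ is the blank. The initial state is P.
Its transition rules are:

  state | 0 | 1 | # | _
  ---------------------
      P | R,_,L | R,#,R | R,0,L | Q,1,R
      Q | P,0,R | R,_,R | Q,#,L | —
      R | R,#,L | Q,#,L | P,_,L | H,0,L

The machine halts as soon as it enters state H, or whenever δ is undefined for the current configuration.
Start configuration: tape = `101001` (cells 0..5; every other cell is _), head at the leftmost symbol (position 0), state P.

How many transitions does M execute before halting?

state=P head=0 tape=_[1]01001   (P,1)→(R,#,R)
state=R head=1 tape=_#[0]1001   (R,0)→(R,#,L)
state=R head=0 tape=_[#]#1001   (R,#)→(P,_,L)
state=P head=-1 tape=[_]_#1001   (P,_)→(Q,1,R)
state=Q head=0 tape=1[_]#1001
M halts after 4 transitions.

4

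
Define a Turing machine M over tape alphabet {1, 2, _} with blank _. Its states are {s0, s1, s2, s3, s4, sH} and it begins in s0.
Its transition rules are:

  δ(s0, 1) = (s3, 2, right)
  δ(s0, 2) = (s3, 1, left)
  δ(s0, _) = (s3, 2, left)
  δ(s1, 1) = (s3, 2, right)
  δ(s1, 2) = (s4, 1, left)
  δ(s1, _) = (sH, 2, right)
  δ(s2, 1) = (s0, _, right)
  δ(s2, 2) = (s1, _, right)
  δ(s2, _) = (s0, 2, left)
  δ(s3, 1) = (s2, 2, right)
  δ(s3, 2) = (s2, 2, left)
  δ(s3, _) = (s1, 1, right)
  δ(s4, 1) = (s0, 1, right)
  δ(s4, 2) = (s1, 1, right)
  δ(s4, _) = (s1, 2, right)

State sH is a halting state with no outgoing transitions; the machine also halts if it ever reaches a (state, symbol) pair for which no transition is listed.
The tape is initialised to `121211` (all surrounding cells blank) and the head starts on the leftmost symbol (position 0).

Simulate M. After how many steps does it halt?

s0 | [1]21211___   read 1 → write 2, move right, go to s3
s3 | 2[2]1211___   read 2 → write 2, move left, go to s2
s2 | [2]21211___   read 2 → write _, move right, go to s1
s1 | _[2]1211___   read 2 → write 1, move left, go to s4
s4 | [_]11211___   read _ → write 2, move right, go to s1
s1 | 2[1]1211___   read 1 → write 2, move right, go to s3
s3 | 22[1]211___   read 1 → write 2, move right, go to s2
s2 | 222[2]11___   read 2 → write _, move right, go to s1
s1 | 222_[1]1___   read 1 → write 2, move right, go to s3
s3 | 222_2[1]___   read 1 → write 2, move right, go to s2
s2 | 222_22[_]__   read _ → write 2, move left, go to s0
s0 | 222_2[2]2__   read 2 → write 1, move left, go to s3
s3 | 222_[2]12__   read 2 → write 2, move left, go to s2
s2 | 222[_]212__   read _ → write 2, move left, go to s0
s0 | 22[2]2212__   read 2 → write 1, move left, go to s3
s3 | 2[2]12212__   read 2 → write 2, move left, go to s2
s2 | [2]212212__   read 2 → write _, move right, go to s1
s1 | _[2]12212__   read 2 → write 1, move left, go to s4
s4 | [_]112212__   read _ → write 2, move right, go to s1
s1 | 2[1]12212__   read 1 → write 2, move right, go to s3
s3 | 22[1]2212__   read 1 → write 2, move right, go to s2
s2 | 222[2]212__   read 2 → write _, move right, go to s1
s1 | 222_[2]12__   read 2 → write 1, move left, go to s4
s4 | 222[_]112__   read _ → write 2, move right, go to s1
s1 | 2222[1]12__   read 1 → write 2, move right, go to s3
s3 | 22222[1]2__   read 1 → write 2, move right, go to s2
s2 | 222222[2]__   read 2 → write _, move right, go to s1
s1 | 222222_[_]_   read _ → write 2, move right, go to sH
sH | 222222_2[_]
M halts after 28 transitions.

28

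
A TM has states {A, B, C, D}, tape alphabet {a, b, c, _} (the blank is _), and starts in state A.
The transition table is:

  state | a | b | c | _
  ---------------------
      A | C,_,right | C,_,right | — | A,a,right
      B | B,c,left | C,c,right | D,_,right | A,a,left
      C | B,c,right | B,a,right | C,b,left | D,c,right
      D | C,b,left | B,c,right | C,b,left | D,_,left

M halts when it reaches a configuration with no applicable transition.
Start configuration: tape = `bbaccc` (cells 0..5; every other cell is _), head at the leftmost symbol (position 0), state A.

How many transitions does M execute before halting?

state=A head=0 tape=_[b]baccc_   (A,b)→(C,_,right)
state=C head=1 tape=__[b]accc_   (C,b)→(B,a,right)
state=B head=2 tape=__a[a]ccc_   (B,a)→(B,c,left)
state=B head=1 tape=__[a]cccc_   (B,a)→(B,c,left)
state=B head=0 tape=_[_]ccccc_   (B,_)→(A,a,left)
state=A head=-1 tape=[_]accccc_   (A,_)→(A,a,right)
state=A head=0 tape=a[a]ccccc_   (A,a)→(C,_,right)
state=C head=1 tape=a_[c]cccc_   (C,c)→(C,b,left)
state=C head=0 tape=a[_]bcccc_   (C,_)→(D,c,right)
state=D head=1 tape=ac[b]cccc_   (D,b)→(B,c,right)
state=B head=2 tape=acc[c]ccc_   (B,c)→(D,_,right)
state=D head=3 tape=acc_[c]cc_   (D,c)→(C,b,left)
state=C head=2 tape=acc[_]bcc_   (C,_)→(D,c,right)
state=D head=3 tape=accc[b]cc_   (D,b)→(B,c,right)
state=B head=4 tape=acccc[c]c_   (B,c)→(D,_,right)
state=D head=5 tape=acccc_[c]_   (D,c)→(C,b,left)
state=C head=4 tape=acccc[_]b_   (C,_)→(D,c,right)
state=D head=5 tape=accccc[b]_   (D,b)→(B,c,right)
state=B head=6 tape=acccccc[_]   (B,_)→(A,a,left)
state=A head=5 tape=accccc[c]a
M halts after 19 transitions.

19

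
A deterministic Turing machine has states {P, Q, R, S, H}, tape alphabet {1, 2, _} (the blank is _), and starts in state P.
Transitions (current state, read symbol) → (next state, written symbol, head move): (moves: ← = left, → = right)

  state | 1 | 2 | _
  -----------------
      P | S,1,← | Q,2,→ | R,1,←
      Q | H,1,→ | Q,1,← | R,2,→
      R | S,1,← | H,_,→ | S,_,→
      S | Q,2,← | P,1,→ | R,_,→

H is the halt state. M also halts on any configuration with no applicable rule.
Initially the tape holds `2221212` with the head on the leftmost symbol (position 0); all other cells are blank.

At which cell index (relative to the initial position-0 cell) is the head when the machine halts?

0

state=P head=0 tape=__[2]221212   (P,2)→(Q,2,→)
state=Q head=1 tape=__2[2]21212   (Q,2)→(Q,1,←)
state=Q head=0 tape=__[2]121212   (Q,2)→(Q,1,←)
state=Q head=-1 tape=_[_]1121212   (Q,_)→(R,2,→)
state=R head=0 tape=_2[1]121212   (R,1)→(S,1,←)
state=S head=-1 tape=_[2]1121212   (S,2)→(P,1,→)
state=P head=0 tape=_1[1]121212   (P,1)→(S,1,←)
state=S head=-1 tape=_[1]1121212   (S,1)→(Q,2,←)
state=Q head=-2 tape=[_]21121212   (Q,_)→(R,2,→)
state=R head=-1 tape=2[2]1121212   (R,2)→(H,_,→)
state=H head=0 tape=2_[1]121212
At halt the head is at cell 0.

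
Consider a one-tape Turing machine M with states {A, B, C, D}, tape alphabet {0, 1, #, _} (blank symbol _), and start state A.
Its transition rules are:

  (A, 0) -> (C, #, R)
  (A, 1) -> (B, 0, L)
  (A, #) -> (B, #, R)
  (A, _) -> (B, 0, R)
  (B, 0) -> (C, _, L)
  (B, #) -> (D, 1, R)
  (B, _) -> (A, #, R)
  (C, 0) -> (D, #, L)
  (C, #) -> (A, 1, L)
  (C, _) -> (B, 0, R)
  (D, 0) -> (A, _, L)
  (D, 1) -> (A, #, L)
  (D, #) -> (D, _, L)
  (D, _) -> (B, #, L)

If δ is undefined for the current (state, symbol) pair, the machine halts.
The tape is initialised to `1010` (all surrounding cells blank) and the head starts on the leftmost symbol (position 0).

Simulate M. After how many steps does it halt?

state=A head=0 tape=___[1]010   (A,1)→(B,0,L)
state=B head=-1 tape=__[_]0010   (B,_)→(A,#,R)
state=A head=0 tape=__#[0]010   (A,0)→(C,#,R)
state=C head=1 tape=__##[0]10   (C,0)→(D,#,L)
state=D head=0 tape=__#[#]#10   (D,#)→(D,_,L)
state=D head=-1 tape=__[#]_#10   (D,#)→(D,_,L)
state=D head=-2 tape=_[_]__#10   (D,_)→(B,#,L)
state=B head=-3 tape=[_]#__#10   (B,_)→(A,#,R)
state=A head=-2 tape=#[#]__#10   (A,#)→(B,#,R)
state=B head=-1 tape=##[_]_#10   (B,_)→(A,#,R)
state=A head=0 tape=###[_]#10   (A,_)→(B,0,R)
state=B head=1 tape=###0[#]10   (B,#)→(D,1,R)
state=D head=2 tape=###01[1]0   (D,1)→(A,#,L)
state=A head=1 tape=###0[1]#0   (A,1)→(B,0,L)
state=B head=0 tape=###[0]0#0   (B,0)→(C,_,L)
state=C head=-1 tape=##[#]_0#0   (C,#)→(A,1,L)
state=A head=-2 tape=#[#]1_0#0   (A,#)→(B,#,R)
state=B head=-1 tape=##[1]_0#0
M halts after 17 transitions.

17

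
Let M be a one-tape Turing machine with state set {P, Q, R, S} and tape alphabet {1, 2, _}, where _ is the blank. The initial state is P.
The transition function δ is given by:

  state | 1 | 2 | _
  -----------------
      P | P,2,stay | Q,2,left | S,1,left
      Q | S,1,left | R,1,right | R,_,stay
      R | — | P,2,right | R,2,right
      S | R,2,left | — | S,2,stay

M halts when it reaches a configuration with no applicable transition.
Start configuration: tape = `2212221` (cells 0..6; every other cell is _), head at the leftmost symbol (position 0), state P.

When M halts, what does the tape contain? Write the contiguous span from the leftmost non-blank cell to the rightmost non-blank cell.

211111121

state=P head=0 tape=_[2]212221_   (P,2)→(Q,2,left)
state=Q head=-1 tape=[_]2212221_   (Q,_)→(R,_,stay)
state=R head=-1 tape=[_]2212221_   (R,_)→(R,2,right)
state=R head=0 tape=2[2]212221_   (R,2)→(P,2,right)
state=P head=1 tape=22[2]12221_   (P,2)→(Q,2,left)
state=Q head=0 tape=2[2]212221_   (Q,2)→(R,1,right)
state=R head=1 tape=21[2]12221_   (R,2)→(P,2,right)
state=P head=2 tape=212[1]2221_   (P,1)→(P,2,stay)
state=P head=2 tape=212[2]2221_   (P,2)→(Q,2,left)
state=Q head=1 tape=21[2]22221_   (Q,2)→(R,1,right)
state=R head=2 tape=211[2]2221_   (R,2)→(P,2,right)
state=P head=3 tape=2112[2]221_   (P,2)→(Q,2,left)
state=Q head=2 tape=211[2]2221_   (Q,2)→(R,1,right)
state=R head=3 tape=2111[2]221_   (R,2)→(P,2,right)
state=P head=4 tape=21112[2]21_   (P,2)→(Q,2,left)
state=Q head=3 tape=2111[2]221_   (Q,2)→(R,1,right)
state=R head=4 tape=21111[2]21_   (R,2)→(P,2,right)
state=P head=5 tape=211112[2]1_   (P,2)→(Q,2,left)
state=Q head=4 tape=21111[2]21_   (Q,2)→(R,1,right)
state=R head=5 tape=211111[2]1_   (R,2)→(P,2,right)
state=P head=6 tape=2111112[1]_   (P,1)→(P,2,stay)
state=P head=6 tape=2111112[2]_   (P,2)→(Q,2,left)
state=Q head=5 tape=211111[2]2_   (Q,2)→(R,1,right)
state=R head=6 tape=2111111[2]_   (R,2)→(P,2,right)
state=P head=7 tape=21111112[_]   (P,_)→(S,1,left)
state=S head=6 tape=2111111[2]1
The non-blank tape span at halt is 211111121.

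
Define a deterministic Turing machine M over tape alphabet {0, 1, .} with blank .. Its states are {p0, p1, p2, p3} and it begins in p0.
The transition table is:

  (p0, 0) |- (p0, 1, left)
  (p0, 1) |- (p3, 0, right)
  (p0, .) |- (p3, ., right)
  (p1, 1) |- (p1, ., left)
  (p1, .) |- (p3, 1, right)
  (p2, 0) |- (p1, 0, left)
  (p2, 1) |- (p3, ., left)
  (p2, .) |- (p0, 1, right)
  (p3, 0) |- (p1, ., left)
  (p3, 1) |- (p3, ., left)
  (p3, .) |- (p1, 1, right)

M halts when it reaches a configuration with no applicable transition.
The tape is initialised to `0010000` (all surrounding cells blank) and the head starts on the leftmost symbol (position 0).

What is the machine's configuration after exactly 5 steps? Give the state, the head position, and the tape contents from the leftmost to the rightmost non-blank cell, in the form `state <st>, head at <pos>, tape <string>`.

state=p0 head=0 tape=.[0]010000   (p0,0)→(p0,1,left)
state=p0 head=-1 tape=[.]1010000   (p0,.)→(p3,.,right)
state=p3 head=0 tape=.[1]010000   (p3,1)→(p3,.,left)
state=p3 head=-1 tape=[.].010000   (p3,.)→(p1,1,right)
state=p1 head=0 tape=1[.]010000   (p1,.)→(p3,1,right)
state=p3 head=1 tape=11[0]10000
After 5 steps: state p3, head at 1, tape 11010000.

state p3, head at 1, tape 11010000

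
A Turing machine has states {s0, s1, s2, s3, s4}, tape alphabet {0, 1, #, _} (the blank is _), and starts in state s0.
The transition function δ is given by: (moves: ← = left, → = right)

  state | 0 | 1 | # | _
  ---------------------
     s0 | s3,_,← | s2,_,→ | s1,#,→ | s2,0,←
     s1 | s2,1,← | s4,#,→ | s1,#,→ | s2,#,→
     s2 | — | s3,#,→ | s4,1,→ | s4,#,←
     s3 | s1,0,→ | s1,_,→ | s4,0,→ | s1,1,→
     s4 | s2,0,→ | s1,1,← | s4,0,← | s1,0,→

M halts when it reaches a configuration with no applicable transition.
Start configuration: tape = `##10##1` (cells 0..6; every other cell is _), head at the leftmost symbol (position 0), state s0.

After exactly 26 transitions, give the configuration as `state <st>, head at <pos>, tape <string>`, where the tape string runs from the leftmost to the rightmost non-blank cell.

state=s0 head=0 tape=[#]#10##1___   (s0,#)→(s1,#,→)
state=s1 head=1 tape=#[#]10##1___   (s1,#)→(s1,#,→)
state=s1 head=2 tape=##[1]0##1___   (s1,1)→(s4,#,→)
state=s4 head=3 tape=###[0]##1___   (s4,0)→(s2,0,→)
state=s2 head=4 tape=###0[#]#1___   (s2,#)→(s4,1,→)
state=s4 head=5 tape=###01[#]1___   (s4,#)→(s4,0,←)
state=s4 head=4 tape=###0[1]01___   (s4,1)→(s1,1,←)
state=s1 head=3 tape=###[0]101___   (s1,0)→(s2,1,←)
state=s2 head=2 tape=##[#]1101___   (s2,#)→(s4,1,→)
state=s4 head=3 tape=##1[1]101___   (s4,1)→(s1,1,←)
state=s1 head=2 tape=##[1]1101___   (s1,1)→(s4,#,→)
state=s4 head=3 tape=###[1]101___   (s4,1)→(s1,1,←)
state=s1 head=2 tape=##[#]1101___   (s1,#)→(s1,#,→)
state=s1 head=3 tape=###[1]101___   (s1,1)→(s4,#,→)
state=s4 head=4 tape=####[1]01___   (s4,1)→(s1,1,←)
state=s1 head=3 tape=###[#]101___   (s1,#)→(s1,#,→)
state=s1 head=4 tape=####[1]01___   (s1,1)→(s4,#,→)
state=s4 head=5 tape=#####[0]1___   (s4,0)→(s2,0,→)
state=s2 head=6 tape=#####0[1]___   (s2,1)→(s3,#,→)
state=s3 head=7 tape=#####0#[_]__   (s3,_)→(s1,1,→)
state=s1 head=8 tape=#####0#1[_]_   (s1,_)→(s2,#,→)
state=s2 head=9 tape=#####0#1#[_]   (s2,_)→(s4,#,←)
state=s4 head=8 tape=#####0#1[#]#   (s4,#)→(s4,0,←)
state=s4 head=7 tape=#####0#[1]0#   (s4,1)→(s1,1,←)
state=s1 head=6 tape=#####0[#]10#   (s1,#)→(s1,#,→)
state=s1 head=7 tape=#####0#[1]0#   (s1,1)→(s4,#,→)
state=s4 head=8 tape=#####0##[0]#
After 26 steps: state s4, head at 8, tape #####0##0#.

state s4, head at 8, tape #####0##0#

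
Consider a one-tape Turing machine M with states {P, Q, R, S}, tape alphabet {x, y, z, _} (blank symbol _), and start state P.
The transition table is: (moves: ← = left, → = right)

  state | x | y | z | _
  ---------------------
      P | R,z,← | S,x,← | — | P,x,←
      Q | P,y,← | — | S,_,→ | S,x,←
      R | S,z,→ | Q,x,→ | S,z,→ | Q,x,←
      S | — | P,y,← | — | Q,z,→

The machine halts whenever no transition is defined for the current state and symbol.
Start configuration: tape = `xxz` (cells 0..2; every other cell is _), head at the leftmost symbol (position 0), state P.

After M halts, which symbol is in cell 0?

z

state=P head=0 tape=___[x]xz   (P,x)→(R,z,←)
state=R head=-1 tape=__[_]zxz   (R,_)→(Q,x,←)
state=Q head=-2 tape=_[_]xzxz   (Q,_)→(S,x,←)
state=S head=-3 tape=[_]xxzxz   (S,_)→(Q,z,→)
state=Q head=-2 tape=z[x]xzxz   (Q,x)→(P,y,←)
state=P head=-3 tape=[z]yxzxz
Cell 0 holds z when M halts.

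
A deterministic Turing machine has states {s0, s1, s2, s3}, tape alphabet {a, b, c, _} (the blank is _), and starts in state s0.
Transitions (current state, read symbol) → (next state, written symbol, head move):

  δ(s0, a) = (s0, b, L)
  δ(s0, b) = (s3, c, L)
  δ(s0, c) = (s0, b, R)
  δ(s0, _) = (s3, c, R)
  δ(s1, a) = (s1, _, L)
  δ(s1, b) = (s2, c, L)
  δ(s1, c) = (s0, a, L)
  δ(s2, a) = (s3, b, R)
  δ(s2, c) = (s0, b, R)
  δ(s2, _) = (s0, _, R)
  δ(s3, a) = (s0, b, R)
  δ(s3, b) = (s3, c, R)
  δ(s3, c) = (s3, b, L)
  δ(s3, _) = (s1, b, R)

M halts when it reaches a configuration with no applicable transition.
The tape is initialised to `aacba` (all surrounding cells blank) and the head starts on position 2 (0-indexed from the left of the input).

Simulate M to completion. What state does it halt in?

s2

state=s0 head=2 tape=_aa[c]ba   (s0,c)→(s0,b,R)
state=s0 head=3 tape=_aab[b]a   (s0,b)→(s3,c,L)
state=s3 head=2 tape=_aa[b]ca   (s3,b)→(s3,c,R)
state=s3 head=3 tape=_aac[c]a   (s3,c)→(s3,b,L)
state=s3 head=2 tape=_aa[c]ba   (s3,c)→(s3,b,L)
state=s3 head=1 tape=_a[a]bba   (s3,a)→(s0,b,R)
state=s0 head=2 tape=_ab[b]ba   (s0,b)→(s3,c,L)
state=s3 head=1 tape=_a[b]cba   (s3,b)→(s3,c,R)
state=s3 head=2 tape=_ac[c]ba   (s3,c)→(s3,b,L)
state=s3 head=1 tape=_a[c]bba   (s3,c)→(s3,b,L)
state=s3 head=0 tape=_[a]bbba   (s3,a)→(s0,b,R)
state=s0 head=1 tape=_b[b]bba   (s0,b)→(s3,c,L)
state=s3 head=0 tape=_[b]cbba   (s3,b)→(s3,c,R)
state=s3 head=1 tape=_c[c]bba   (s3,c)→(s3,b,L)
state=s3 head=0 tape=_[c]bbba   (s3,c)→(s3,b,L)
state=s3 head=-1 tape=[_]bbbba   (s3,_)→(s1,b,R)
state=s1 head=0 tape=b[b]bbba   (s1,b)→(s2,c,L)
state=s2 head=-1 tape=[b]cbbba
No transition is defined for (s2, b); M halts in state s2.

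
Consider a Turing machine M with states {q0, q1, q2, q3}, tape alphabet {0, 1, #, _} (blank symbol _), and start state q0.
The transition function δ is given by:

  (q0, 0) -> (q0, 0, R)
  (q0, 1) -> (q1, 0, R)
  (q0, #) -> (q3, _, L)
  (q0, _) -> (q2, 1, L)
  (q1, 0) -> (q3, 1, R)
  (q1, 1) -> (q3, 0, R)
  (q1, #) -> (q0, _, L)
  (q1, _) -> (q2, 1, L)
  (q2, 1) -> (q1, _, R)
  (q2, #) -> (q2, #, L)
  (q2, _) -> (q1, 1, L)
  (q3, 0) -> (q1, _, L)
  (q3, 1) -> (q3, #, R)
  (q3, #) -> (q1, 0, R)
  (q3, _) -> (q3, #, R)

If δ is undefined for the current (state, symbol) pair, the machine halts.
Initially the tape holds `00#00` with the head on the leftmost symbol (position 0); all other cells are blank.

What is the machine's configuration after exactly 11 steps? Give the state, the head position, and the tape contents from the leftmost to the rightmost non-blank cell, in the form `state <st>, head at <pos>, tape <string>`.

q0 | [0]0#00   read 0 → write 0, move R, go to q0
q0 | 0[0]#00   read 0 → write 0, move R, go to q0
q0 | 00[#]00   read # → write _, move L, go to q3
q3 | 0[0]_00   read 0 → write _, move L, go to q1
q1 | [0]__00   read 0 → write 1, move R, go to q3
q3 | 1[_]_00   read _ → write #, move R, go to q3
q3 | 1#[_]00   read _ → write #, move R, go to q3
q3 | 1##[0]0   read 0 → write _, move L, go to q1
q1 | 1#[#]_0   read # → write _, move L, go to q0
q0 | 1[#]__0   read # → write _, move L, go to q3
q3 | [1]___0   read 1 → write #, move R, go to q3
q3 | #[_]__0
After 11 steps: state q3, head at 1, tape #___0.

state q3, head at 1, tape #___0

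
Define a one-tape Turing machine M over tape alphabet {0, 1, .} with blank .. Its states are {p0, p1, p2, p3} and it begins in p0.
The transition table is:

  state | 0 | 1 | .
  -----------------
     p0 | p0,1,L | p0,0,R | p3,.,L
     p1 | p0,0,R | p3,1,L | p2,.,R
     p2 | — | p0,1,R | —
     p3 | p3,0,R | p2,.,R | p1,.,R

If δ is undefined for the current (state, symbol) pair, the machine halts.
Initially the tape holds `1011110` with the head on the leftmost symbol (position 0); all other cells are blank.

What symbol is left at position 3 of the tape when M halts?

p0 | ..[1]011110...   read 1 → write 0, move R, go to p0
p0 | ..0[0]11110...   read 0 → write 1, move L, go to p0
p0 | ..[0]111110...   read 0 → write 1, move L, go to p0
p0 | .[.]1111110...   read . → write ., move L, go to p3
p3 | [.].1111110...   read . → write ., move R, go to p1
p1 | .[.]1111110...   read . → write ., move R, go to p2
p2 | ..[1]111110...   read 1 → write 1, move R, go to p0
p0 | ..1[1]11110...   read 1 → write 0, move R, go to p0
p0 | ..10[1]1110...   read 1 → write 0, move R, go to p0
p0 | ..100[1]110...   read 1 → write 0, move R, go to p0
p0 | ..1000[1]10...   read 1 → write 0, move R, go to p0
p0 | ..10000[1]0...   read 1 → write 0, move R, go to p0
p0 | ..100000[0]...   read 0 → write 1, move L, go to p0
p0 | ..10000[0]1...   read 0 → write 1, move L, go to p0
p0 | ..1000[0]11...   read 0 → write 1, move L, go to p0
p0 | ..100[0]111...   read 0 → write 1, move L, go to p0
p0 | ..10[0]1111...   read 0 → write 1, move L, go to p0
p0 | ..1[0]11111...   read 0 → write 1, move L, go to p0
p0 | ..[1]111111...   read 1 → write 0, move R, go to p0
p0 | ..0[1]11111...   read 1 → write 0, move R, go to p0
p0 | ..00[1]1111...   read 1 → write 0, move R, go to p0
p0 | ..000[1]111...   read 1 → write 0, move R, go to p0
p0 | ..0000[1]11...   read 1 → write 0, move R, go to p0
p0 | ..00000[1]1...   read 1 → write 0, move R, go to p0
p0 | ..000000[1]...   read 1 → write 0, move R, go to p0
p0 | ..0000000[.]..   read . → write ., move L, go to p3
p3 | ..000000[0]...   read 0 → write 0, move R, go to p3
p3 | ..0000000[.]..   read . → write ., move R, go to p1
p1 | ..0000000.[.].   read . → write ., move R, go to p2
p2 | ..0000000..[.]
Cell 3 holds 0 when M halts.

0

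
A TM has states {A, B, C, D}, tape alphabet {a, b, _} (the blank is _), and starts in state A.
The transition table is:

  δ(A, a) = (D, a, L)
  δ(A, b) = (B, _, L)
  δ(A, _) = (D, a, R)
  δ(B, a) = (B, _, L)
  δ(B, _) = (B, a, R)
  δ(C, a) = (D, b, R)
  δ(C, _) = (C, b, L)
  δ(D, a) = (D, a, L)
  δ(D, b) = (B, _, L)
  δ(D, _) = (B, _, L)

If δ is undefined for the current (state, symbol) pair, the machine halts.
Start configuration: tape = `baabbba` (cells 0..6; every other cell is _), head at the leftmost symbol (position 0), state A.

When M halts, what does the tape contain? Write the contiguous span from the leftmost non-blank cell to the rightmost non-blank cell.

state=A head=0 tape=___[b]aabbba   (A,b)→(B,_,L)
state=B head=-1 tape=__[_]_aabbba   (B,_)→(B,a,R)
state=B head=0 tape=__a[_]aabbba   (B,_)→(B,a,R)
state=B head=1 tape=__aa[a]abbba   (B,a)→(B,_,L)
state=B head=0 tape=__a[a]_abbba   (B,a)→(B,_,L)
state=B head=-1 tape=__[a]__abbba   (B,a)→(B,_,L)
state=B head=-2 tape=_[_]___abbba   (B,_)→(B,a,R)
state=B head=-1 tape=_a[_]__abbba   (B,_)→(B,a,R)
state=B head=0 tape=_aa[_]_abbba   (B,_)→(B,a,R)
state=B head=1 tape=_aaa[_]abbba   (B,_)→(B,a,R)
state=B head=2 tape=_aaaa[a]bbba   (B,a)→(B,_,L)
state=B head=1 tape=_aaa[a]_bbba   (B,a)→(B,_,L)
state=B head=0 tape=_aa[a]__bbba   (B,a)→(B,_,L)
state=B head=-1 tape=_a[a]___bbba   (B,a)→(B,_,L)
state=B head=-2 tape=_[a]____bbba   (B,a)→(B,_,L)
state=B head=-3 tape=[_]_____bbba   (B,_)→(B,a,R)
state=B head=-2 tape=a[_]____bbba   (B,_)→(B,a,R)
state=B head=-1 tape=aa[_]___bbba   (B,_)→(B,a,R)
state=B head=0 tape=aaa[_]__bbba   (B,_)→(B,a,R)
state=B head=1 tape=aaaa[_]_bbba   (B,_)→(B,a,R)
state=B head=2 tape=aaaaa[_]bbba   (B,_)→(B,a,R)
state=B head=3 tape=aaaaaa[b]bba
The non-blank tape span at halt is aaaaaabbba.

aaaaaabbba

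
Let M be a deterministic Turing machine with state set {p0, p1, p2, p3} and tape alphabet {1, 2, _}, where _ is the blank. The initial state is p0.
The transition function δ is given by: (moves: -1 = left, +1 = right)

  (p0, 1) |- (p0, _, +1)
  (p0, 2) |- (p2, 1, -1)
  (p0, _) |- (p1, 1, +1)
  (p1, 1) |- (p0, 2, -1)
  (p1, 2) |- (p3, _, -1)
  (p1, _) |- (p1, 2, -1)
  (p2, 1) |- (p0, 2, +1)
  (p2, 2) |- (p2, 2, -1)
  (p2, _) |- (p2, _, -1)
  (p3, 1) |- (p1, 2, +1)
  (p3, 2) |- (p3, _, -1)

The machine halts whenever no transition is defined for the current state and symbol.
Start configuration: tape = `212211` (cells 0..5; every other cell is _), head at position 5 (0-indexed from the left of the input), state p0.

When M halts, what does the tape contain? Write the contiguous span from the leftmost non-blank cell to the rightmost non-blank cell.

state=p0 head=5 tape=_21221[1]__   (p0,1)→(p0,_,+1)
state=p0 head=6 tape=_21221_[_]_   (p0,_)→(p1,1,+1)
state=p1 head=7 tape=_21221_1[_]   (p1,_)→(p1,2,-1)
state=p1 head=6 tape=_21221_[1]2   (p1,1)→(p0,2,-1)
state=p0 head=5 tape=_21221[_]22   (p0,_)→(p1,1,+1)
state=p1 head=6 tape=_212211[2]2   (p1,2)→(p3,_,-1)
state=p3 head=5 tape=_21221[1]_2   (p3,1)→(p1,2,+1)
state=p1 head=6 tape=_212212[_]2   (p1,_)→(p1,2,-1)
state=p1 head=5 tape=_21221[2]22   (p1,2)→(p3,_,-1)
state=p3 head=4 tape=_2122[1]_22   (p3,1)→(p1,2,+1)
state=p1 head=5 tape=_21222[_]22   (p1,_)→(p1,2,-1)
state=p1 head=4 tape=_2122[2]222   (p1,2)→(p3,_,-1)
state=p3 head=3 tape=_212[2]_222   (p3,2)→(p3,_,-1)
state=p3 head=2 tape=_21[2]__222   (p3,2)→(p3,_,-1)
state=p3 head=1 tape=_2[1]___222   (p3,1)→(p1,2,+1)
state=p1 head=2 tape=_22[_]__222   (p1,_)→(p1,2,-1)
state=p1 head=1 tape=_2[2]2__222   (p1,2)→(p3,_,-1)
state=p3 head=0 tape=_[2]_2__222   (p3,2)→(p3,_,-1)
state=p3 head=-1 tape=[_]__2__222
The non-blank tape span at halt is 2__222.

2__222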